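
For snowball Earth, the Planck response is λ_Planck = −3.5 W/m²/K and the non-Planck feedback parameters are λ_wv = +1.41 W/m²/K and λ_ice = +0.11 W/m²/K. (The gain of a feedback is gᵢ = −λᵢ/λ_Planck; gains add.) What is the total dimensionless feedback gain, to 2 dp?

0.43

Convert to gains: g_wv = 1.41/3.5 = 0.4029; g_ice = 0.11/3.5 = 0.03143.
Total gain g = 0.43433.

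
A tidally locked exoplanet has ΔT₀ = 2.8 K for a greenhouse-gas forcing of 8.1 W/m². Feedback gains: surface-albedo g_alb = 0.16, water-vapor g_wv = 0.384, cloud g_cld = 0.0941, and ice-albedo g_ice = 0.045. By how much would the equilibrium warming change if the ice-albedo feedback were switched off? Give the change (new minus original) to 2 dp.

-1.10 K

Original: g = 0.6831, ΔT = 2.8/(1−0.6831) = 8.8356 K.
Without ice-albedo: g' = 0.6381, ΔT' = 2.8/(1−0.6381) = 7.7369 K.
Change = 7.7369 − 8.8356 = -1.10 K.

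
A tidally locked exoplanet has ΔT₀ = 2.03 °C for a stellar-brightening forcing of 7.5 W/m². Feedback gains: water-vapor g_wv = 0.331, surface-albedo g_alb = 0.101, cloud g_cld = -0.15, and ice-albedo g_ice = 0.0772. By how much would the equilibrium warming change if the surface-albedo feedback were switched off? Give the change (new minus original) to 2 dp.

-0.43 °C

Original: g = 0.3592, ΔT = 2.03/(1−0.3592) = 3.1679 °C.
Without surface-albedo: g' = 0.2582, ΔT' = 2.03/(1−0.2582) = 2.7366 °C.
Change = 2.7366 − 3.1679 = -0.43 °C.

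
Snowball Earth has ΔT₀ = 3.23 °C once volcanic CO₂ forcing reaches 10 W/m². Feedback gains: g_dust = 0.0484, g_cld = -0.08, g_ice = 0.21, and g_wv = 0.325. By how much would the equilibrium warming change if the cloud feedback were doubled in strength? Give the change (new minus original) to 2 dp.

Original: g = 0.5034, ΔT = 3.23/(1−0.5034) = 6.5042 °C.
With doubled cloud: g' = 0.4234, ΔT' = 3.23/(1−0.4234) = 5.6018 °C.
Change = 5.6018 − 6.5042 = -0.90 °C.

-0.90 °C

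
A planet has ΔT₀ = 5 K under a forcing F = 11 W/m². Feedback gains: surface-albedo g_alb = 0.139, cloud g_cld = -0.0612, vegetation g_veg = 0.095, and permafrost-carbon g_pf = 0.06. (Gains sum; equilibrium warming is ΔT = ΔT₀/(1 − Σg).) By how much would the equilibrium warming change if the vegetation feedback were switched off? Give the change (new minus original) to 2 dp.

Original: g = 0.2328, ΔT = 5/(1−0.2328) = 6.5172 K.
Without vegetation: g' = 0.1378, ΔT' = 5/(1−0.1378) = 5.7991 K.
Change = 5.7991 − 6.5172 = -0.72 K.

-0.72 K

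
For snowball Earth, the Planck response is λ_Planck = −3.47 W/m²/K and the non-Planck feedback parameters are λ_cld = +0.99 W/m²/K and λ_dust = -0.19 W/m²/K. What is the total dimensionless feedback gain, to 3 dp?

0.231

Convert to gains: g_cld = 0.99/3.47 = 0.2853; g_dust = -0.19/3.47 = -0.05476.
Total gain g = 0.23054.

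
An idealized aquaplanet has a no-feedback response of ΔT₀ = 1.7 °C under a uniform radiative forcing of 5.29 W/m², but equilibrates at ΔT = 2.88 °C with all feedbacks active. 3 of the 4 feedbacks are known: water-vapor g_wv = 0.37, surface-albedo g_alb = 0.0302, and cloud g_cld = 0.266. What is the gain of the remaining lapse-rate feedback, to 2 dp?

Amplification A = ΔT/ΔT₀ = 2.88/1.7 = 1.694.
Total gain g = 1 − 1/A = 1 − 1/1.694 = 0.4097.
Known gains sum to 0.37 + 0.0302 + 0.266 = 0.6662.
g_lr = 0.4097 − 0.6662 = -0.26.

-0.26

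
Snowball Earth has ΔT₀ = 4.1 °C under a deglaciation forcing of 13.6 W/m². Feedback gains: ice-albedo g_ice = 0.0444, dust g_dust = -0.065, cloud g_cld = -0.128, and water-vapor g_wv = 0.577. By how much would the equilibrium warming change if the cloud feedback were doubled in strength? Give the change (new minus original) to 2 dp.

Original: g = 0.4284, ΔT = 4.1/(1−0.4284) = 7.1728 °C.
With doubled cloud: g' = 0.3004, ΔT' = 4.1/(1−0.3004) = 5.8605 °C.
Change = 5.8605 − 7.1728 = -1.31 °C.

-1.31 °C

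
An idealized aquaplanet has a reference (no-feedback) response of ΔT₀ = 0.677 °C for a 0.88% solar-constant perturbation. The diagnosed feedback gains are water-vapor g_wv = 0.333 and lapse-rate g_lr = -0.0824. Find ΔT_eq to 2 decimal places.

Total gain g = 0.333 − 0.0824 = 0.2506.
Amplification A = 1/(1 − 0.2506) = 1.334.
ΔT = 0.677 × 1.334 = 0.90 °C.

0.90 °C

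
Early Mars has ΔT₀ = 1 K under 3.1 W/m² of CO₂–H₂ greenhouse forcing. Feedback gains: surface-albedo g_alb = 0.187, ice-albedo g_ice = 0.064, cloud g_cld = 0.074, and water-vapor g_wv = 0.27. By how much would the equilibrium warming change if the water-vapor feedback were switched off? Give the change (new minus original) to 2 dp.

Original: g = 0.595, ΔT = 1/(1−0.595) = 2.4691 K.
Without water-vapor: g' = 0.325, ΔT' = 1/(1−0.325) = 1.4815 K.
Change = 1.4815 − 2.4691 = -0.99 K.

-0.99 K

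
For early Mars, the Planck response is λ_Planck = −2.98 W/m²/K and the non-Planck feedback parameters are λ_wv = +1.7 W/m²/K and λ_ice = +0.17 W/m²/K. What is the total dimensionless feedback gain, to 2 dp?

0.63

Convert to gains: g_wv = 1.7/2.98 = 0.5705; g_ice = 0.17/2.98 = 0.05705.
Total gain g = 0.62755.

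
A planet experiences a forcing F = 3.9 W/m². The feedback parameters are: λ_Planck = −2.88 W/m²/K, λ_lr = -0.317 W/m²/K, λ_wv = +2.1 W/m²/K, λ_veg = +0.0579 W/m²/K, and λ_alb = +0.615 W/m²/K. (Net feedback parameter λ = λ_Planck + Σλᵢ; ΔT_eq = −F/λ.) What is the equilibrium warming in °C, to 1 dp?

9.2 °C

Net feedback parameter λ = (−2.88) + (-0.317) + (+2.1) + (+0.0579) + (+0.615) = -0.4241 W/m²/K.
ΔT = −F/λ = −3.9/(-0.4241) = 9.2 °C.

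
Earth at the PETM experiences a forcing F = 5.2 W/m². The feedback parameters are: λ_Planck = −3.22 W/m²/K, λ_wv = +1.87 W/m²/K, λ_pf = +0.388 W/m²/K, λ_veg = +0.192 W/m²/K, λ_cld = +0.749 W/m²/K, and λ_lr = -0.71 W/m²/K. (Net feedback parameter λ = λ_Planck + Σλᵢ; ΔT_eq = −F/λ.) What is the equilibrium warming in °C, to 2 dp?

7.11 °C

Net feedback parameter λ = (−3.22) + (+1.87) + (+0.388) + (+0.192) + (+0.749) + (-0.71) = -0.731 W/m²/K.
ΔT = −F/λ = −5.2/(-0.731) = 7.11 °C.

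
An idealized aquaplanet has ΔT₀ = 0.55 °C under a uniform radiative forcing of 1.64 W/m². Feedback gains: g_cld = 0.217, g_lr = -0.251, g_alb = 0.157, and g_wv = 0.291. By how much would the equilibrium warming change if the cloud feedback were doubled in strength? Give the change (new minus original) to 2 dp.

0.55 °C

Original: g = 0.414, ΔT = 0.55/(1−0.414) = 0.9386 °C.
With doubled cloud: g' = 0.631, ΔT' = 0.55/(1−0.631) = 1.4905 °C.
Change = 1.4905 − 0.9386 = 0.55 °C.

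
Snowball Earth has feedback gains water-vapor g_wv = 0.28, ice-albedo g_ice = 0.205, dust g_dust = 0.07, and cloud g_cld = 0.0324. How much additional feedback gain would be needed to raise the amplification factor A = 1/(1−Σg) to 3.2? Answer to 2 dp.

Current total gain = 0.5874.
Target gain for A = 3.2: g* = 1 − 1/3.2 = 0.6875.
Additional gain needed = 0.6875 − 0.5874 = 0.10.

0.10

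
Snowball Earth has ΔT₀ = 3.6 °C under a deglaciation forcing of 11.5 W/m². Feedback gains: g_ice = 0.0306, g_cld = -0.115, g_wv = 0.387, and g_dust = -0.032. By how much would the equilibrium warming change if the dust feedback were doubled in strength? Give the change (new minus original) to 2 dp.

Original: g = 0.2706, ΔT = 3.6/(1−0.2706) = 4.9356 °C.
With doubled dust: g' = 0.2386, ΔT' = 3.6/(1−0.2386) = 4.7281 °C.
Change = 4.7281 − 4.9356 = -0.21 °C.

-0.21 °C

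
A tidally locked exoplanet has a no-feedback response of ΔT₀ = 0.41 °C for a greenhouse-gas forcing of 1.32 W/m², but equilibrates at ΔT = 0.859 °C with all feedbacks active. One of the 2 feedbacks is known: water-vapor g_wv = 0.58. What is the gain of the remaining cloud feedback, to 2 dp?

-0.06

Amplification A = ΔT/ΔT₀ = 0.859/0.41 = 2.095.
Total gain g = 1 − 1/A = 1 − 1/2.095 = 0.5227.
The known gain is 0.58.
g_cld = 0.5227 − 0.58 = -0.06.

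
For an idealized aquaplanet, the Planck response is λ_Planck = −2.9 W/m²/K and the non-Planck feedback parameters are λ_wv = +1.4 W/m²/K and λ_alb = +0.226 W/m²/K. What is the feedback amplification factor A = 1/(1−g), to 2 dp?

2.28

Convert to gains: g_wv = 1.4/2.9 = 0.4828; g_alb = 0.226/2.9 = 0.07793.
Total gain g = 0.56073.
A = 1/(1 − 0.56073) = 2.28.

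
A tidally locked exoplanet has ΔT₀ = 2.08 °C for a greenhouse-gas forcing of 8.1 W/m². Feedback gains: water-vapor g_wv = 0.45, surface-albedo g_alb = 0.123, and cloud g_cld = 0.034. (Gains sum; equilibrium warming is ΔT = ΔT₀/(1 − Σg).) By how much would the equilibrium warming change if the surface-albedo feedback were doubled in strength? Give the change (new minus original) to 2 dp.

Original: g = 0.607, ΔT = 2.08/(1−0.607) = 5.2926 °C.
With doubled surface-albedo: g' = 0.73, ΔT' = 2.08/(1−0.73) = 7.7037 °C.
Change = 7.7037 − 5.2926 = 2.41 °C.

2.41 °C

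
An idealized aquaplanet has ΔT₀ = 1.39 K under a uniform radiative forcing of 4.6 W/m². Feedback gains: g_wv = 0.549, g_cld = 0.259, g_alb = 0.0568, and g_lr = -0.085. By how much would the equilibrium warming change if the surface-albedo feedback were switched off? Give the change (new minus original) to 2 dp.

-1.29 K

Original: g = 0.7798, ΔT = 1.39/(1−0.7798) = 6.3124 K.
Without surface-albedo: g' = 0.723, ΔT' = 1.39/(1−0.723) = 5.0181 K.
Change = 5.0181 − 6.3124 = -1.29 K.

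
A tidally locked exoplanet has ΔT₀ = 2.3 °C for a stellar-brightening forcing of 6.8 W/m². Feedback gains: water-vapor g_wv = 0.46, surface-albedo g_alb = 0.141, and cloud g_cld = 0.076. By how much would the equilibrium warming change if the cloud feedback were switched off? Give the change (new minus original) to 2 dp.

-1.36 °C

Original: g = 0.677, ΔT = 2.3/(1−0.677) = 7.1207 °C.
Without cloud: g' = 0.601, ΔT' = 2.3/(1−0.601) = 5.7644 °C.
Change = 5.7644 − 7.1207 = -1.36 °C.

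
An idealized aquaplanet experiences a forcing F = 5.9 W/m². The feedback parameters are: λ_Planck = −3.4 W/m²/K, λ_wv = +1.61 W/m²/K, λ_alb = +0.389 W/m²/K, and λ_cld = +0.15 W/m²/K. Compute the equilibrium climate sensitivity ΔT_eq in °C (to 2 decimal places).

4.72 °C

Net feedback parameter λ = (−3.4) + (+1.61) + (+0.389) + (+0.15) = -1.251 W/m²/K.
ΔT = −F/λ = −5.9/(-1.251) = 4.72 °C.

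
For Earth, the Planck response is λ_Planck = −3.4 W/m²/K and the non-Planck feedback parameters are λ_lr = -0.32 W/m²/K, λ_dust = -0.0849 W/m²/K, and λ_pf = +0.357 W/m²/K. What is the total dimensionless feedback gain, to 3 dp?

Convert to gains: g_lr = -0.32/3.4 = -0.09412; g_dust = -0.0849/3.4 = -0.02497; g_pf = 0.357/3.4 = 0.105.
Total gain g = -0.01409.

-0.014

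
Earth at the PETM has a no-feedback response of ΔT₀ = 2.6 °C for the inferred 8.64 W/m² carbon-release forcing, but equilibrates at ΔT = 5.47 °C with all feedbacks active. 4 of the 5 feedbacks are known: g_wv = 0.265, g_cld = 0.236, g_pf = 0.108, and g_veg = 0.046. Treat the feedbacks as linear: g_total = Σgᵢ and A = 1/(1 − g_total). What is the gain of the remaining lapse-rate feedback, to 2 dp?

Amplification A = ΔT/ΔT₀ = 5.47/2.6 = 2.104.
Total gain g = 1 − 1/A = 1 − 1/2.104 = 0.5247.
Known gains sum to 0.265 + 0.236 + 0.108 + 0.046 = 0.655.
g_lr = 0.5247 − 0.655 = -0.13.

-0.13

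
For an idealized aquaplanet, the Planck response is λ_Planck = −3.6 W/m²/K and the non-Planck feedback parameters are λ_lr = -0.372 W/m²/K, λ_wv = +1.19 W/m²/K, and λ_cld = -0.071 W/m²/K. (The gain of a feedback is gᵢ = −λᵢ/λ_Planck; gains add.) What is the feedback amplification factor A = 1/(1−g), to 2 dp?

Convert to gains: g_lr = -0.372/3.6 = -0.1033; g_wv = 1.19/3.6 = 0.3306; g_cld = -0.071/3.6 = -0.01972.
Total gain g = 0.20758.
A = 1/(1 − 0.20758) = 1.26.

1.26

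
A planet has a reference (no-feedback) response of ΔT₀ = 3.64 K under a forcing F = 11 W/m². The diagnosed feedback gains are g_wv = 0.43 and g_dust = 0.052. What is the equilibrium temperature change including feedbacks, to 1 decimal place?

7.0 K

Total gain g = 0.43 + 0.052 = 0.482.
Amplification A = 1/(1 − 0.482) = 1.931.
ΔT = 3.64 × 1.931 = 7.0 K.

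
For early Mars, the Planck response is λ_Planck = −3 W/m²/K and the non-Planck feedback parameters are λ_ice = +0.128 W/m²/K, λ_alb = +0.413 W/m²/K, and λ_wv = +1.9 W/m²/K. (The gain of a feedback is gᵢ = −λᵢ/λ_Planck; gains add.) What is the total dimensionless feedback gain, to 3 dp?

Convert to gains: g_ice = 0.128/3 = 0.04267; g_alb = 0.413/3 = 0.1377; g_wv = 1.9/3 = 0.6333.
Total gain g = 0.81367.

0.814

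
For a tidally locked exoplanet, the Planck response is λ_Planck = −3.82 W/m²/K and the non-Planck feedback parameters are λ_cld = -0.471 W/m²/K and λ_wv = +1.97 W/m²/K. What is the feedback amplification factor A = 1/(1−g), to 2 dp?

Convert to gains: g_cld = -0.471/3.82 = -0.1233; g_wv = 1.97/3.82 = 0.5157.
Total gain g = 0.3924.
A = 1/(1 − 0.3924) = 1.65.

1.65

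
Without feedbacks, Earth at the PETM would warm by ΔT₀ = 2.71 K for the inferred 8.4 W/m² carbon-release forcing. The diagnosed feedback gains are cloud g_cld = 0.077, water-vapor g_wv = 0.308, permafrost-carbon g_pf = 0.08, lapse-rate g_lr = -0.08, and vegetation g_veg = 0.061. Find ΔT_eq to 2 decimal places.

4.89 K

Total gain g = 0.077 + 0.308 + 0.08 − 0.08 + 0.061 = 0.446.
Amplification A = 1/(1 − 0.446) = 1.805.
ΔT = 2.71 × 1.805 = 4.89 K.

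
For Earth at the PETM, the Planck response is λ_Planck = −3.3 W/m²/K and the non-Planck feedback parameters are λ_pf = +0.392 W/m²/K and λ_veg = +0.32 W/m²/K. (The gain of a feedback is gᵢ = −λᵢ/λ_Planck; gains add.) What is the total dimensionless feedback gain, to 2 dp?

0.22

Convert to gains: g_pf = 0.392/3.3 = 0.1188; g_veg = 0.32/3.3 = 0.09697.
Total gain g = 0.21577.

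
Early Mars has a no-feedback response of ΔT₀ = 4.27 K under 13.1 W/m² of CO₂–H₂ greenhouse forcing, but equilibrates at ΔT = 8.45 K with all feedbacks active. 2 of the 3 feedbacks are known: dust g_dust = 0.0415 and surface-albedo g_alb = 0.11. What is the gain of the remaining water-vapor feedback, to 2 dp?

0.34

Amplification A = ΔT/ΔT₀ = 8.45/4.27 = 1.979.
Total gain g = 1 − 1/A = 1 − 1/1.979 = 0.4947.
Known gains sum to 0.0415 + 0.11 = 0.1515.
g_wv = 0.4947 − 0.1515 = 0.34.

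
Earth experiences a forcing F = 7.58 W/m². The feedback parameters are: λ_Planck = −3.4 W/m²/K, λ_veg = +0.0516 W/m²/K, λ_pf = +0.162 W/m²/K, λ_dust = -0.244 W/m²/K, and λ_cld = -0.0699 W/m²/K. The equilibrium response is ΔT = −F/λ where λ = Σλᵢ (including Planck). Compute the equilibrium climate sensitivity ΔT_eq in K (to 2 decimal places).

Net feedback parameter λ = (−3.4) + (+0.0516) + (+0.162) + (-0.244) + (-0.0699) = -3.5003 W/m²/K.
ΔT = −F/λ = −7.58/(-3.5003) = 2.17 K.

2.17 K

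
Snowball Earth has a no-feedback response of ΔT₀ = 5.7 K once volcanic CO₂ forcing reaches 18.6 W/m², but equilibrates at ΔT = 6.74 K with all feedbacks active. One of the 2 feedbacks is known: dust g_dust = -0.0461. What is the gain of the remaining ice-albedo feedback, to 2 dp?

Amplification A = ΔT/ΔT₀ = 6.74/5.7 = 1.182.
Total gain g = 1 − 1/A = 1 − 1/1.182 = 0.154.
The known gain is -0.0461.
g_ice = 0.154 + 0.0461 = 0.20.

0.20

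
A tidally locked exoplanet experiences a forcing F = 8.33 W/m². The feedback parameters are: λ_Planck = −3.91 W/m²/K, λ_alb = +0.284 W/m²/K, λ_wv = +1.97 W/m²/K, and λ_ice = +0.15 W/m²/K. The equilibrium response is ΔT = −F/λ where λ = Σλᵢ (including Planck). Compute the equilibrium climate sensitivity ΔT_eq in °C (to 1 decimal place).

5.5 °C

Net feedback parameter λ = (−3.91) + (+0.284) + (+1.97) + (+0.15) = -1.506 W/m²/K.
ΔT = −F/λ = −8.33/(-1.506) = 5.5 °C.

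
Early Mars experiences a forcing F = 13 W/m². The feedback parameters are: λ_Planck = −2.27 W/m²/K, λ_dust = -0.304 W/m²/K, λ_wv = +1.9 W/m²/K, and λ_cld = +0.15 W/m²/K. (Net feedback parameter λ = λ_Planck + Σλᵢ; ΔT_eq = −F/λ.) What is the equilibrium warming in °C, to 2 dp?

24.81 °C

Net feedback parameter λ = (−2.27) + (-0.304) + (+1.9) + (+0.15) = -0.524 W/m²/K.
ΔT = −F/λ = −13/(-0.524) = 24.81 °C.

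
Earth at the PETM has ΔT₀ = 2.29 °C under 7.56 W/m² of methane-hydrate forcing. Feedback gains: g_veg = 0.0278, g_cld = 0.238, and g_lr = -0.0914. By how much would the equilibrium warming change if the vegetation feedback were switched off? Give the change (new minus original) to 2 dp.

-0.09 °C

Original: g = 0.1744, ΔT = 2.29/(1−0.1744) = 2.7737 °C.
Without vegetation: g' = 0.1466, ΔT' = 2.29/(1−0.1466) = 2.6834 °C.
Change = 2.6834 − 2.7737 = -0.09 °C.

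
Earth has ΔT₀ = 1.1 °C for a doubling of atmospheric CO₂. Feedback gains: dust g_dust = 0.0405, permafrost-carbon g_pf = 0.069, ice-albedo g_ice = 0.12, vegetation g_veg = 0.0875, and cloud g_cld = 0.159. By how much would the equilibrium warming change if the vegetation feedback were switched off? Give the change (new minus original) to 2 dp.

-0.30 °C

Original: g = 0.476, ΔT = 1.1/(1−0.476) = 2.0992 °C.
Without vegetation: g' = 0.3885, ΔT' = 1.1/(1−0.3885) = 1.7989 °C.
Change = 1.7989 − 2.0992 = -0.30 °C.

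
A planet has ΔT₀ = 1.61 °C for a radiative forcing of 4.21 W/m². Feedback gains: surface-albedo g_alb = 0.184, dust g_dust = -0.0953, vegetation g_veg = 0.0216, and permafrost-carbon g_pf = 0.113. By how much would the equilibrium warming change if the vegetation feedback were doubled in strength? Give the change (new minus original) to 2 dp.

0.06 °C

Original: g = 0.2233, ΔT = 1.61/(1−0.2233) = 2.0729 °C.
With doubled vegetation: g' = 0.2449, ΔT' = 1.61/(1−0.2449) = 2.1322 °C.
Change = 2.1322 − 2.0729 = 0.06 °C.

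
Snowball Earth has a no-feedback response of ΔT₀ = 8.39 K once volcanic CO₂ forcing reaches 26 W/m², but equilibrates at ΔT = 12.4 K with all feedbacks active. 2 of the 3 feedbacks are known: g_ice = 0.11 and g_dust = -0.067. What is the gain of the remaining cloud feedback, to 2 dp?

Amplification A = ΔT/ΔT₀ = 12.4/8.39 = 1.478.
Total gain g = 1 − 1/A = 1 − 1/1.478 = 0.3234.
Known gains sum to 0.11 − 0.067 = 0.043.
g_cld = 0.3234 − 0.043 = 0.28.

0.28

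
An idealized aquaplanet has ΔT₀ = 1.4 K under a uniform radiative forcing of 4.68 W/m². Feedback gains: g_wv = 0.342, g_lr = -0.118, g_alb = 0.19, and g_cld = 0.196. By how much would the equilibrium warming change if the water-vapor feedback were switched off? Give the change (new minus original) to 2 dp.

Original: g = 0.61, ΔT = 1.4/(1−0.61) = 3.5897 K.
Without water-vapor: g' = 0.268, ΔT' = 1.4/(1−0.268) = 1.9126 K.
Change = 1.9126 − 3.5897 = -1.68 K.

-1.68 K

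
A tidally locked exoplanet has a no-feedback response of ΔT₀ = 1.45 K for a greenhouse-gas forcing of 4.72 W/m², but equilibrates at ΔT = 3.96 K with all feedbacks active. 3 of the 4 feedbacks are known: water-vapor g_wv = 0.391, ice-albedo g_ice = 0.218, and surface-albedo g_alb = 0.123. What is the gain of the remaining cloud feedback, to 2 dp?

Amplification A = ΔT/ΔT₀ = 3.96/1.45 = 2.731.
Total gain g = 1 − 1/A = 1 − 1/2.731 = 0.6338.
Known gains sum to 0.391 + 0.218 + 0.123 = 0.732.
g_cld = 0.6338 − 0.732 = -0.10.

-0.10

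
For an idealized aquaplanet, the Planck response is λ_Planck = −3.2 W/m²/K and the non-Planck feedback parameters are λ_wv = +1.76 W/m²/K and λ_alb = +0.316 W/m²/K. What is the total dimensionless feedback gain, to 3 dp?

Convert to gains: g_wv = 1.76/3.2 = 0.55; g_alb = 0.316/3.2 = 0.09875.
Total gain g = 0.64875.

0.649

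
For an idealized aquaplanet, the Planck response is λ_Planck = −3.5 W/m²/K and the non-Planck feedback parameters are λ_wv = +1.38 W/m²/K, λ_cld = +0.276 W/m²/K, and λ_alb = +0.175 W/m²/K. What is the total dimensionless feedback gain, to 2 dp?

0.52

Convert to gains: g_wv = 1.38/3.5 = 0.3943; g_cld = 0.276/3.5 = 0.07886; g_alb = 0.175/3.5 = 0.05.
Total gain g = 0.52316.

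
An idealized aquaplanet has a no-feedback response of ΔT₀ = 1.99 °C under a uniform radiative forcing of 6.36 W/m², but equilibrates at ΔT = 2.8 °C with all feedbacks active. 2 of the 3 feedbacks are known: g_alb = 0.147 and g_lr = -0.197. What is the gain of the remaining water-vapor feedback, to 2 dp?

Amplification A = ΔT/ΔT₀ = 2.8/1.99 = 1.407.
Total gain g = 1 − 1/A = 1 − 1/1.407 = 0.2893.
Known gains sum to 0.147 − 0.197 = -0.05.
g_wv = 0.2893 + 0.05 = 0.34.

0.34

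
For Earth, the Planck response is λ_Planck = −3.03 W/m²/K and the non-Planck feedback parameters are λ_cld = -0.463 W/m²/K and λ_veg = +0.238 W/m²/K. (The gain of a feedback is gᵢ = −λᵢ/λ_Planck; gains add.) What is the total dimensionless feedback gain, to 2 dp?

Convert to gains: g_cld = -0.463/3.03 = -0.1528; g_veg = 0.238/3.03 = 0.07855.
Total gain g = -0.07425.

-0.07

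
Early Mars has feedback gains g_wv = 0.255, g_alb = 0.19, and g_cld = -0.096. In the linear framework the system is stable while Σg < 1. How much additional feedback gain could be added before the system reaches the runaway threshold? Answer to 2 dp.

Current total gain = 0.255 + 0.19 − 0.096 = 0.349.
Margin to runaway = 1 − 0.349 = 0.65.

0.65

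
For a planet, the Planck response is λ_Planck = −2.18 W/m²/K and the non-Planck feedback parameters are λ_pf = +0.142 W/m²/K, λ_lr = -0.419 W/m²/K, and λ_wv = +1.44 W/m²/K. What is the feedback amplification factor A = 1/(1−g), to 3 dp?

2.144

Convert to gains: g_pf = 0.142/2.18 = 0.06514; g_lr = -0.419/2.18 = -0.1922; g_wv = 1.44/2.18 = 0.6606.
Total gain g = 0.53354.
A = 1/(1 − 0.53354) = 2.144.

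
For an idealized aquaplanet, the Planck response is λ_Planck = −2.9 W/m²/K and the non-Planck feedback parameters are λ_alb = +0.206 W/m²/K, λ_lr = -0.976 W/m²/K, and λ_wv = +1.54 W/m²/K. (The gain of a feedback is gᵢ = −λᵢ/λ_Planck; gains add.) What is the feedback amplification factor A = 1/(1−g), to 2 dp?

Convert to gains: g_alb = 0.206/2.9 = 0.07103; g_lr = -0.976/2.9 = -0.3366; g_wv = 1.54/2.9 = 0.531.
Total gain g = 0.26543.
A = 1/(1 − 0.26543) = 1.36.

1.36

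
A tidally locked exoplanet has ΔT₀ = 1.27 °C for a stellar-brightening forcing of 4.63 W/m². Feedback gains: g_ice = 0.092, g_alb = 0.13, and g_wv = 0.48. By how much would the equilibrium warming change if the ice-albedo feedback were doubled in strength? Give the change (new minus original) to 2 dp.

Original: g = 0.702, ΔT = 1.27/(1−0.702) = 4.2617 °C.
With doubled ice-albedo: g' = 0.794, ΔT' = 1.27/(1−0.794) = 6.1650 °C.
Change = 6.1650 − 4.2617 = 1.90 °C.

1.90 °C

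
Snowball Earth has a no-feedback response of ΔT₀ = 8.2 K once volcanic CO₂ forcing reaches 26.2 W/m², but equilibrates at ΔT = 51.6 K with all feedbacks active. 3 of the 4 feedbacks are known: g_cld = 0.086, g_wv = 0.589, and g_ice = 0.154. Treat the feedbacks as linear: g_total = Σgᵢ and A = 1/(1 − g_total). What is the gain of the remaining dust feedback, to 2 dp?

Amplification A = ΔT/ΔT₀ = 51.6/8.2 = 6.293.
Total gain g = 1 − 1/A = 1 − 1/6.293 = 0.8411.
Known gains sum to 0.086 + 0.589 + 0.154 = 0.829.
g_dust = 0.8411 − 0.829 = 0.01.

0.01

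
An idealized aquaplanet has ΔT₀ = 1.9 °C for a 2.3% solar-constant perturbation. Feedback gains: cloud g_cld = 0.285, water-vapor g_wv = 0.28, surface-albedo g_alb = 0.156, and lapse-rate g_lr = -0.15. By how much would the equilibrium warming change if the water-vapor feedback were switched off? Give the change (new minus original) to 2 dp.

-1.75 °C

Original: g = 0.571, ΔT = 1.9/(1−0.571) = 4.4289 °C.
Without water-vapor: g' = 0.291, ΔT' = 1.9/(1−0.291) = 2.6798 °C.
Change = 2.6798 − 4.4289 = -1.75 °C.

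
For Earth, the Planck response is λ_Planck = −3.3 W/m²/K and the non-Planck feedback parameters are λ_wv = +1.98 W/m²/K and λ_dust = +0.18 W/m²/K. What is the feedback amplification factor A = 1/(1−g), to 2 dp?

Convert to gains: g_wv = 1.98/3.3 = 0.6; g_dust = 0.18/3.3 = 0.05455.
Total gain g = 0.65455.
A = 1/(1 − 0.65455) = 2.89.

2.89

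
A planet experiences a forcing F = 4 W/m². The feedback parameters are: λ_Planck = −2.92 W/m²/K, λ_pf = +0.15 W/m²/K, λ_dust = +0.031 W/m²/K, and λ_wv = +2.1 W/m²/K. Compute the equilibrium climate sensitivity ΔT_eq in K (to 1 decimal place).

Net feedback parameter λ = (−2.92) + (+0.15) + (+0.031) + (+2.1) = -0.639 W/m²/K.
ΔT = −F/λ = −4/(-0.639) = 6.3 K.

6.3 K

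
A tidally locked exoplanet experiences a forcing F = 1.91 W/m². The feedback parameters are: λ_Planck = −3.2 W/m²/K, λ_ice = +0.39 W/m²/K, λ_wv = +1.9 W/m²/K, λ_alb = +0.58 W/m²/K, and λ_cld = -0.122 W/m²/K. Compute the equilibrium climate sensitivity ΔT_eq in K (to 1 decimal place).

Net feedback parameter λ = (−3.2) + (+0.39) + (+1.9) + (+0.58) + (-0.122) = -0.452 W/m²/K.
ΔT = −F/λ = −1.91/(-0.452) = 4.2 K.

4.2 K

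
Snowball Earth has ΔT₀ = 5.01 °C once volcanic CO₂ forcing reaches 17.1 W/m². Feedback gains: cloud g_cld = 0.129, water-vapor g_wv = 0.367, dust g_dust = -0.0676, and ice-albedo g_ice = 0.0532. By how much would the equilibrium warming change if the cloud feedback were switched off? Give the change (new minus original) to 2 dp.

Original: g = 0.4816, ΔT = 5.01/(1−0.4816) = 9.6644 °C.
Without cloud: g' = 0.3526, ΔT' = 5.01/(1−0.3526) = 7.7386 °C.
Change = 7.7386 − 9.6644 = -1.93 °C.

-1.93 °C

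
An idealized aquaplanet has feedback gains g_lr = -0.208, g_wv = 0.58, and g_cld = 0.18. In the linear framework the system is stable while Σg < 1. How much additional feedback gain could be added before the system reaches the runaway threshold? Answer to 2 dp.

0.45

Current total gain = -0.208 + 0.58 + 0.18 = 0.552.
Margin to runaway = 1 − 0.552 = 0.45.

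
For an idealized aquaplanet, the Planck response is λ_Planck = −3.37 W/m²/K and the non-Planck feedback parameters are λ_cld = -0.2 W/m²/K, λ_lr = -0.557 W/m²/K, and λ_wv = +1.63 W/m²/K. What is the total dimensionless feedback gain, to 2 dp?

0.26

Convert to gains: g_cld = -0.2/3.37 = -0.05935; g_lr = -0.557/3.37 = -0.1653; g_wv = 1.63/3.37 = 0.4837.
Total gain g = 0.25905.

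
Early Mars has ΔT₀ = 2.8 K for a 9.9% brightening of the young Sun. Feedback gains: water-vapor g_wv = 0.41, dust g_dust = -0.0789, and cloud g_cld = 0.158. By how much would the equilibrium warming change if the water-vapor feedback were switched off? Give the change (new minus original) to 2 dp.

Original: g = 0.4891, ΔT = 2.8/(1−0.4891) = 5.4805 K.
Without water-vapor: g' = 0.0791, ΔT' = 2.8/(1−0.0791) = 3.0405 K.
Change = 3.0405 − 5.4805 = -2.44 K.

-2.44 K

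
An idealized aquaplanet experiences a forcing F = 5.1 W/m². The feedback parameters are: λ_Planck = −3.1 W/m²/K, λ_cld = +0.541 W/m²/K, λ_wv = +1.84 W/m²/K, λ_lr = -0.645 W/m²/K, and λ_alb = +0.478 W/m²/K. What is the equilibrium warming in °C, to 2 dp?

5.76 °C

Net feedback parameter λ = (−3.1) + (+0.541) + (+1.84) + (-0.645) + (+0.478) = -0.886 W/m²/K.
ΔT = −F/λ = −5.1/(-0.886) = 5.76 °C.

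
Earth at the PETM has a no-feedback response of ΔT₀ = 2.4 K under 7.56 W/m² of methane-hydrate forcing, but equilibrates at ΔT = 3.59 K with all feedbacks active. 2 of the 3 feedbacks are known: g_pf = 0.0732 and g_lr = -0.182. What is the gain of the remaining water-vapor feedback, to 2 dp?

Amplification A = ΔT/ΔT₀ = 3.59/2.4 = 1.496.
Total gain g = 1 − 1/A = 1 − 1/1.496 = 0.3316.
Known gains sum to 0.0732 − 0.182 = -0.1088.
g_wv = 0.3316 + 0.1088 = 0.44.

0.44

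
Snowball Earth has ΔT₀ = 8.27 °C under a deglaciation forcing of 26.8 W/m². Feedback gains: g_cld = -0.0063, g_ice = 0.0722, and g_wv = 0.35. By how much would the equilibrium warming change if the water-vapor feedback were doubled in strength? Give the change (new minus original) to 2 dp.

21.17 °C

Original: g = 0.4159, ΔT = 8.27/(1−0.4159) = 14.1585 °C.
With doubled water-vapor: g' = 0.7659, ΔT' = 8.27/(1−0.7659) = 35.3268 °C.
Change = 35.3268 − 14.1585 = 21.17 °C.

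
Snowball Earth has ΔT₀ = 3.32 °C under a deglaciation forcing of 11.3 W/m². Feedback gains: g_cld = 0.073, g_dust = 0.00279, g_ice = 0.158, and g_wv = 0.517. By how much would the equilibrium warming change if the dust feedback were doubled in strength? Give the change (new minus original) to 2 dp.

0.15 °C

Original: g = 0.75079, ΔT = 3.32/(1−0.75079) = 13.3221 °C.
With doubled dust: g' = 0.75358, ΔT' = 3.32/(1−0.75358) = 13.4729 °C.
Change = 13.4729 − 13.3221 = 0.15 °C.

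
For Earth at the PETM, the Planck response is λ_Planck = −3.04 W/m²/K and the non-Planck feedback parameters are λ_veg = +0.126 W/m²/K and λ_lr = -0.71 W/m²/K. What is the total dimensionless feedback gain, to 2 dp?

-0.19

Convert to gains: g_veg = 0.126/3.04 = 0.04145; g_lr = -0.71/3.04 = -0.2336.
Total gain g = -0.19215.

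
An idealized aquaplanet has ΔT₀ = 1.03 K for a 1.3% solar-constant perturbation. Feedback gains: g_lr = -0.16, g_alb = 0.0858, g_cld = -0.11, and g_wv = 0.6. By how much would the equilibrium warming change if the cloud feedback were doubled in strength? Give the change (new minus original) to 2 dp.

-0.28 K

Original: g = 0.4158, ΔT = 1.03/(1−0.4158) = 1.7631 K.
With doubled cloud: g' = 0.3058, ΔT' = 1.03/(1−0.3058) = 1.4837 K.
Change = 1.4837 − 1.7631 = -0.28 K.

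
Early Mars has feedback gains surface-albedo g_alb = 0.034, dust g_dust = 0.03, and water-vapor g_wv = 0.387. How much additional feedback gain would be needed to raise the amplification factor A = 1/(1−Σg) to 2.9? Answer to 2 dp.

Current total gain = 0.451.
Target gain for A = 2.9: g* = 1 − 1/2.9 = 0.6552.
Additional gain needed = 0.6552 − 0.451 = 0.20.

0.20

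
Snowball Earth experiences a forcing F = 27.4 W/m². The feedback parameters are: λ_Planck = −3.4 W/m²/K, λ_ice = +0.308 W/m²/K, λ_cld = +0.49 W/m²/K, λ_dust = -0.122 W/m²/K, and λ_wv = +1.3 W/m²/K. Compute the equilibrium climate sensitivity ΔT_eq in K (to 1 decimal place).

19.2 K

Net feedback parameter λ = (−3.4) + (+0.308) + (+0.49) + (-0.122) + (+1.3) = -1.424 W/m²/K.
ΔT = −F/λ = −27.4/(-1.424) = 19.2 K.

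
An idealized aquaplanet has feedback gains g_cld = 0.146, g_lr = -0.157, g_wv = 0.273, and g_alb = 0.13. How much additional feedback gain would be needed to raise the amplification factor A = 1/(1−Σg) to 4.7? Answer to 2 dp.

Current total gain = 0.392.
Target gain for A = 4.7: g* = 1 − 1/4.7 = 0.7872.
Additional gain needed = 0.7872 − 0.392 = 0.40.

0.40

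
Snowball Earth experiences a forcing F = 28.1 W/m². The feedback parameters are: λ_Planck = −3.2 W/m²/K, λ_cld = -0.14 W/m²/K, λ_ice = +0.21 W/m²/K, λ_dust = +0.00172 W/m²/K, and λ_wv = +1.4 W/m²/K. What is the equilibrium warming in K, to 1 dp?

16.3 K

Net feedback parameter λ = (−3.2) + (-0.14) + (+0.21) + (+0.00172) + (+1.4) = -1.72828 W/m²/K.
ΔT = −F/λ = −28.1/(-1.72828) = 16.3 K.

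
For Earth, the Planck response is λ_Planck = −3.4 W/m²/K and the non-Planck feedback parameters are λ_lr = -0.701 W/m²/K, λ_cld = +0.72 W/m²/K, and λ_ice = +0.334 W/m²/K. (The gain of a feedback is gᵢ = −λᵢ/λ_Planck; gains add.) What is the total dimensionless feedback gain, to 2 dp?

0.10

Convert to gains: g_lr = -0.701/3.4 = -0.2062; g_cld = 0.72/3.4 = 0.2118; g_ice = 0.334/3.4 = 0.09824.
Total gain g = 0.10384.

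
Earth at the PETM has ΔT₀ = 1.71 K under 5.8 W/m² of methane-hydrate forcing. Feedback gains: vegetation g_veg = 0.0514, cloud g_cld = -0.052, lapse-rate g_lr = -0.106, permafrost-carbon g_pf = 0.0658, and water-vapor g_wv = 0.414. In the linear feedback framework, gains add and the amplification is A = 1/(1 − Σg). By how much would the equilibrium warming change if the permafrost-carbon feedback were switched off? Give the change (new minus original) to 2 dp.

Original: g = 0.3732, ΔT = 1.71/(1−0.3732) = 2.7281 K.
Without permafrost-carbon: g' = 0.3074, ΔT' = 1.71/(1−0.3074) = 2.4690 K.
Change = 2.4690 − 2.7281 = -0.26 K.

-0.26 K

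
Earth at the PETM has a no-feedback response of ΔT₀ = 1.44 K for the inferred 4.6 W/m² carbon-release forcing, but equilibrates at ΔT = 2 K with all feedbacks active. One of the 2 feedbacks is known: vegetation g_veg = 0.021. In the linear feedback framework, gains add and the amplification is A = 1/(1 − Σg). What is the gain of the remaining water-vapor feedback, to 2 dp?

0.26

Amplification A = ΔT/ΔT₀ = 2/1.44 = 1.389.
Total gain g = 1 − 1/A = 1 − 1/1.389 = 0.2801.
The known gain is 0.021.
g_wv = 0.2801 − 0.021 = 0.26.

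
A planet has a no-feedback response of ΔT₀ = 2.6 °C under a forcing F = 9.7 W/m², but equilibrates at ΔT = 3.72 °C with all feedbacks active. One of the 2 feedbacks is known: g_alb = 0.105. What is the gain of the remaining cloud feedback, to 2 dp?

0.20

Amplification A = ΔT/ΔT₀ = 3.72/2.6 = 1.431.
Total gain g = 1 − 1/A = 1 − 1/1.431 = 0.3012.
The known gain is 0.105.
g_cld = 0.3012 − 0.105 = 0.20.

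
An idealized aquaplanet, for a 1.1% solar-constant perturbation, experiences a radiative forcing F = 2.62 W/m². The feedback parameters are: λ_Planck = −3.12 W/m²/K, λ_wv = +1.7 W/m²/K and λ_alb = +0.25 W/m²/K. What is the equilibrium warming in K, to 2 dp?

Net feedback parameter λ = (−3.12) + (+1.7) + (+0.25) = -1.17 W/m²/K.
ΔT = −F/λ = −2.62/(-1.17) = 2.24 K.

2.24 K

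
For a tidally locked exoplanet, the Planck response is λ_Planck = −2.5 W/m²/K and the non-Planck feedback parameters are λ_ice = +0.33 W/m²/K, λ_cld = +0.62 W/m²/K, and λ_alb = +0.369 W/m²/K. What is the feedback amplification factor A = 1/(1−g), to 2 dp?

Convert to gains: g_ice = 0.33/2.5 = 0.132; g_cld = 0.62/2.5 = 0.248; g_alb = 0.369/2.5 = 0.1476.
Total gain g = 0.5276.
A = 1/(1 − 0.5276) = 2.12.

2.12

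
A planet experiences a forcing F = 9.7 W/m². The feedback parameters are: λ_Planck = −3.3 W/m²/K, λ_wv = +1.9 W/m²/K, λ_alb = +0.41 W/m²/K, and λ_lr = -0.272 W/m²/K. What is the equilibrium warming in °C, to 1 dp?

Net feedback parameter λ = (−3.3) + (+1.9) + (+0.41) + (-0.272) = -1.262 W/m²/K.
ΔT = −F/λ = −9.7/(-1.262) = 7.7 °C.

7.7 °C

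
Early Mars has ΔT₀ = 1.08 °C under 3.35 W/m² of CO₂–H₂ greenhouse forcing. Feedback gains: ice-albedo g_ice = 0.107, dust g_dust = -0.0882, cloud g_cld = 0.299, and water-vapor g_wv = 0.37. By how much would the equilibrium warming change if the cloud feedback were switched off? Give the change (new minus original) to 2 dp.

Original: g = 0.6878, ΔT = 1.08/(1−0.6878) = 3.4593 °C.
Without cloud: g' = 0.3888, ΔT' = 1.08/(1−0.3888) = 1.7670 °C.
Change = 1.7670 − 3.4593 = -1.69 °C.

-1.69 °C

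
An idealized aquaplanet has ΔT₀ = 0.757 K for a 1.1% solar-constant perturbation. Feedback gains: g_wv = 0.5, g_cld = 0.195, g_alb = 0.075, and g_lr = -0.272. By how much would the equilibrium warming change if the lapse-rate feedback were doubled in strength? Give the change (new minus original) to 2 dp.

Original: g = 0.498, ΔT = 0.757/(1−0.498) = 1.5080 K.
With doubled lapse-rate: g' = 0.226, ΔT' = 0.757/(1−0.226) = 0.9780 K.
Change = 0.9780 − 1.5080 = -0.53 K.

-0.53 K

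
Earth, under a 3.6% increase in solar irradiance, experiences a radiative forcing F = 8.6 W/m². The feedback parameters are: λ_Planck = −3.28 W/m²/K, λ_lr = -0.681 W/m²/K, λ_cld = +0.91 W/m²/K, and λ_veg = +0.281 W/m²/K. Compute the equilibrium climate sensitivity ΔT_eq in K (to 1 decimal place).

Net feedback parameter λ = (−3.28) + (-0.681) + (+0.91) + (+0.281) = -2.77 W/m²/K.
ΔT = −F/λ = −8.6/(-2.77) = 3.1 K.

3.1 K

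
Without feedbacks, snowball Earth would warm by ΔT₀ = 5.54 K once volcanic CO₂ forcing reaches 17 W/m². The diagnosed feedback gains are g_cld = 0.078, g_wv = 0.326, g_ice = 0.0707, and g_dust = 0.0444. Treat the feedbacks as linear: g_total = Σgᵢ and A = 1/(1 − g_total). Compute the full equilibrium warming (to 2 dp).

11.52 K

Total gain g = 0.078 + 0.326 + 0.0707 + 0.0444 = 0.5191.
Amplification A = 1/(1 − 0.5191) = 2.079.
ΔT = 5.54 × 2.079 = 11.52 K.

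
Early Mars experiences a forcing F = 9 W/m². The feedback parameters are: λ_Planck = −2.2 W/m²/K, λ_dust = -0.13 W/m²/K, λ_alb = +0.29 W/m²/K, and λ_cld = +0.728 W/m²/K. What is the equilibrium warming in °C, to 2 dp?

6.86 °C

Net feedback parameter λ = (−2.2) + (-0.13) + (+0.29) + (+0.728) = -1.312 W/m²/K.
ΔT = −F/λ = −9/(-1.312) = 6.86 °C.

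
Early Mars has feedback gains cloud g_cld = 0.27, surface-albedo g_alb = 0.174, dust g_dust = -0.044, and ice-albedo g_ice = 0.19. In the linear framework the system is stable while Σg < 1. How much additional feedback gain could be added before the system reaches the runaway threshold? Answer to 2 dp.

Current total gain = 0.27 + 0.174 − 0.044 + 0.19 = 0.59.
Margin to runaway = 1 − 0.59 = 0.41.

0.41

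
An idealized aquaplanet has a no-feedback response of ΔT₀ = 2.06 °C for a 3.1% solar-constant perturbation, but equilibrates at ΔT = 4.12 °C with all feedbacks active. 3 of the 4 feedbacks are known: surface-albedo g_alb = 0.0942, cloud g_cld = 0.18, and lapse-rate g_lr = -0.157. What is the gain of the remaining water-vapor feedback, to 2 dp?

Amplification A = ΔT/ΔT₀ = 4.12/2.06 = 2.
Total gain g = 1 − 1/A = 1 − 1/2 = 0.5.
Known gains sum to 0.0942 + 0.18 − 0.157 = 0.1172.
g_wv = 0.5 − 0.1172 = 0.38.

0.38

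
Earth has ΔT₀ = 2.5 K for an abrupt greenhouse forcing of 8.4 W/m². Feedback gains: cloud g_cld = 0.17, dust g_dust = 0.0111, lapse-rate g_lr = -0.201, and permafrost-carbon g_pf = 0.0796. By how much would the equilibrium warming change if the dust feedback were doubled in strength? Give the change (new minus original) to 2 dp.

0.03 K

Original: g = 0.0597, ΔT = 2.5/(1−0.0597) = 2.6587 K.
With doubled dust: g' = 0.0708, ΔT' = 2.5/(1−0.0708) = 2.6905 K.
Change = 2.6905 − 2.6587 = 0.03 K.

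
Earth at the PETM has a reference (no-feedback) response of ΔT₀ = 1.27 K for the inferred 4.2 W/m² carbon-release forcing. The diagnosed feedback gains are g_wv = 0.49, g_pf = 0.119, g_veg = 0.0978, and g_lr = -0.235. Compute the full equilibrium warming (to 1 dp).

Total gain g = 0.49 + 0.119 + 0.0978 − 0.235 = 0.4718.
Amplification A = 1/(1 − 0.4718) = 1.893.
ΔT = 1.27 × 1.893 = 2.4 K.

2.4 K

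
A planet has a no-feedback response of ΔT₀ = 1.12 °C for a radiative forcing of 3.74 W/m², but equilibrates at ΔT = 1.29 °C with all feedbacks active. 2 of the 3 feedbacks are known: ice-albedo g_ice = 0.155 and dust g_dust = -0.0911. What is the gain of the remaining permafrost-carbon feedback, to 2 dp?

0.07

Amplification A = ΔT/ΔT₀ = 1.29/1.12 = 1.152.
Total gain g = 1 − 1/A = 1 − 1/1.152 = 0.1319.
Known gains sum to 0.155 − 0.0911 = 0.0639.
g_pf = 0.1319 − 0.0639 = 0.07.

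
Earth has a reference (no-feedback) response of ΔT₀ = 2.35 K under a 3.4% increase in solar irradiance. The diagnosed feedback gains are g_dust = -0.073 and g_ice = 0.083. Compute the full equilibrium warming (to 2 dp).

2.37 K

Total gain g = -0.073 + 0.083 = 0.01.
Amplification A = 1/(1 − 0.01) = 1.01.
ΔT = 2.35 × 1.01 = 2.37 K.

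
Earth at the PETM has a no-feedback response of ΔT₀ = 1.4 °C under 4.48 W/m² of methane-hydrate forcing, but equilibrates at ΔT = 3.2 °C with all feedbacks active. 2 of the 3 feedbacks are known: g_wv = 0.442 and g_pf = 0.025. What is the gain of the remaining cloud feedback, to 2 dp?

0.10

Amplification A = ΔT/ΔT₀ = 3.2/1.4 = 2.286.
Total gain g = 1 − 1/A = 1 − 1/2.286 = 0.5626.
Known gains sum to 0.442 + 0.025 = 0.467.
g_cld = 0.5626 − 0.467 = 0.10.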